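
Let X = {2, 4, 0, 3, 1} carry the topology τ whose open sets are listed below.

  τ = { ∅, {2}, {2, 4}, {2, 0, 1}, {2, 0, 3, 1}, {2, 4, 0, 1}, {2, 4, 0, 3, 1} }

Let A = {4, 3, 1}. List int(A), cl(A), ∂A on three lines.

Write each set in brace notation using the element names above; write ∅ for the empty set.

U open, U⊆A: ∅. int(A) = ⋃ = ∅
X∖A={2, 0}, int(X∖A)={2}, hence cl(A)={4, 0, 3, 1}
∂A: remove int from cl → {4, 0, 3, 1}

int(A) = ∅
cl(A)  = {4, 0, 3, 1}
∂A     = {4, 0, 3, 1}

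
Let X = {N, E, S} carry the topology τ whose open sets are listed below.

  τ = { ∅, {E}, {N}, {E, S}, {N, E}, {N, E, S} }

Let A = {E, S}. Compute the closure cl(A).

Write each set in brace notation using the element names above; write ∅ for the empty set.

{E, S}

complement {N}; its interior {N}; cl(A) = X∖{N} = {E, S}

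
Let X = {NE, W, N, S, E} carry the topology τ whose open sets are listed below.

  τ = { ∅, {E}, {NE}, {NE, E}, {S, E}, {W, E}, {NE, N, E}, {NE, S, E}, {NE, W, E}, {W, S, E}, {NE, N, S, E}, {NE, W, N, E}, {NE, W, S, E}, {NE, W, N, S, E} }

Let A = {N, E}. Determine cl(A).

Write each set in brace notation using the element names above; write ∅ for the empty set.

closure: X∖int(X∖A) = X∖{NE} = {W, N, S, E}

{W, N, S, E}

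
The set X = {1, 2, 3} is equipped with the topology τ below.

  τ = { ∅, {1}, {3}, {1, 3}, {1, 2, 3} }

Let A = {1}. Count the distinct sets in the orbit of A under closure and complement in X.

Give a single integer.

X∖A={2, 3}, int(X∖A)={3}, hence cl(A)={1, 2}
Orbit (k=closure, c=complement):
  1. A     = {1}
  2. kA    = {1, 2}
  3. cA    = {2, 3}
  4. ckA   = {3}
(closed under both — stop)

4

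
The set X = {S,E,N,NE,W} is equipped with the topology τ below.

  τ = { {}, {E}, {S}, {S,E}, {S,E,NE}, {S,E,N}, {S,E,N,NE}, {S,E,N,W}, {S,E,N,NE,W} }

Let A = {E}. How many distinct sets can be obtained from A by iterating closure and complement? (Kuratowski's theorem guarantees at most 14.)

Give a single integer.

closure: X∖int(X∖A) = X∖{S} = {E,N,NE,W}
Let k=closure and c=complement:
  1. A     = {E}
  2. kA    = {E,N,NE,W}
  3. cA    = {S,N,NE,W}
  4. ckA   = {S}
— saturated at 4

4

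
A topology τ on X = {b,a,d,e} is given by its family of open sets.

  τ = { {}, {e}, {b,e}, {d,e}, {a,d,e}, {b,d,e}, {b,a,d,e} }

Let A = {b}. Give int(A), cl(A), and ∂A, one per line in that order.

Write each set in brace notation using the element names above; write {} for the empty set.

int(A) = {}
cl(A)  = {b}
∂A     = {b}

open subsets of A: {}; so int(A) = {}
closure: X∖int(X∖A) = X∖{a,d,e} = {b}
∂A = {b} minus {} = {b}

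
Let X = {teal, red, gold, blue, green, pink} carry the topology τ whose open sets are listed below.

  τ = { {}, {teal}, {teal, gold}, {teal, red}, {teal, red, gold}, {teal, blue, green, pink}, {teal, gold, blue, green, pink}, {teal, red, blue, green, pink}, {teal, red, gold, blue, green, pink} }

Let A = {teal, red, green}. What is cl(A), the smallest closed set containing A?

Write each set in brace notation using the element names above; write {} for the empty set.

{teal, red, gold, blue, green, pink}

closure: X∖int(X∖A) = X∖{} = {teal, red, gold, blue, green, pink}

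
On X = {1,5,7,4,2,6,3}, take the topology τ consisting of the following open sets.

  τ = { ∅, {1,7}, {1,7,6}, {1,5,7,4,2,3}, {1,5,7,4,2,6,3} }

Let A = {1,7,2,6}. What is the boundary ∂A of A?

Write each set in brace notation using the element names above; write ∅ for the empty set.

opens ⊆ A: ∅, {1,7}, {1,7,6}; union → int = {1,7,6}
complement {5,4,3}; its interior ∅; cl(A) = X∖∅ = {1,5,7,4,2,6,3}
boundary = {1,5,7,4,2,6,3} ∖ {1,7,6} = {5,4,2,3}

{5,4,2,3}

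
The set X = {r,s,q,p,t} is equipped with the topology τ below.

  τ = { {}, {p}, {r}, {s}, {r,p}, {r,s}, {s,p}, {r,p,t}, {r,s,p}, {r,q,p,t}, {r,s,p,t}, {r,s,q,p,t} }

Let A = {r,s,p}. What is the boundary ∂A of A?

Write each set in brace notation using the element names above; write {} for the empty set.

open subsets of A: {}, {r}, {s}, {p}, {r,p}, {s,p}, {r,s}, {r,s,p}; so int(A) = {r,s,p}
closure: X∖int(X∖A) = X∖{} = {r,s,q,p,t}
∂A = {r,s,q,p,t} minus {r,s,p} = {q,t}

{q,t}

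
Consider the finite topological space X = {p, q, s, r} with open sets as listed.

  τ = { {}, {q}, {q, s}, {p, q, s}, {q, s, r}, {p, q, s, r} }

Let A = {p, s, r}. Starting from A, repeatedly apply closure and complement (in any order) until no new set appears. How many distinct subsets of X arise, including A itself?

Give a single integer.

closure: X∖int(X∖A) = X∖{q} = {p, s, r}
Let k=closure and c=complement:
  1. A     = {p, s, r}
  2. cA    = {q}
  3. kcA   = {p, q, s, r}
  4. ckcA  = {}
— saturated at 4

4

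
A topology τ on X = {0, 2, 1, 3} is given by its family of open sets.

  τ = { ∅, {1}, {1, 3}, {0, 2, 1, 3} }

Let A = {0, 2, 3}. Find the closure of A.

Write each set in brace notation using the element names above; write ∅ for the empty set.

{0, 2, 3}

cl via duality: int({1}) = {1}, so X∖{1} = {0, 2, 3}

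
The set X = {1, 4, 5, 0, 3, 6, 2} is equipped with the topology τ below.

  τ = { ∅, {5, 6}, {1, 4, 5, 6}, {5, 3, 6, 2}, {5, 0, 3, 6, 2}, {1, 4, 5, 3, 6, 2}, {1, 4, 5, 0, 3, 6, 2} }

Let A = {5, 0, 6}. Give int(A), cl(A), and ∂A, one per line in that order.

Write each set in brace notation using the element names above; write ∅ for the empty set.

int(A) = {5, 6}
cl(A)  = {1, 4, 5, 0, 3, 6, 2}
∂A     = {1, 4, 0, 3, 2}

open subsets of A: ∅, {5, 6}; so int(A) = {5, 6}
closure: X∖int(X∖A) = X∖∅ = {1, 4, 5, 0, 3, 6, 2}
∂A = {1, 4, 5, 0, 3, 6, 2} minus {5, 6} = {1, 4, 0, 3, 2}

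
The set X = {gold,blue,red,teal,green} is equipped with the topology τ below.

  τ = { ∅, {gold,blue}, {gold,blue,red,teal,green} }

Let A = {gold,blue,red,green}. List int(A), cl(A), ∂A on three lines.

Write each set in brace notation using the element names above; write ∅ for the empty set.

interior: largest open inside A is {gold,blue} (from ∅, {gold,blue})
cl via duality: int({teal}) = ∅, so X∖∅ = {gold,blue,red,teal,green}
cl∖int = {red,teal,green}

int(A) = {gold,blue}
cl(A)  = {gold,blue,red,teal,green}
∂A     = {red,teal,green}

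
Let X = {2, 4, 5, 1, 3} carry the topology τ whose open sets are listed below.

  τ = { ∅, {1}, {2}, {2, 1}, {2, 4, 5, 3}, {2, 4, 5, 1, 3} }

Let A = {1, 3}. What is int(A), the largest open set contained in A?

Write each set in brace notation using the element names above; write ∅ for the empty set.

{1}

interior: largest open inside A is {1} (from ∅, {1})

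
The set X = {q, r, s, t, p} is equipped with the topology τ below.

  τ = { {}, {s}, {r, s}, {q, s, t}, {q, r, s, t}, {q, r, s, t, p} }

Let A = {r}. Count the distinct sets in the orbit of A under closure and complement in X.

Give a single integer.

6

closure: X∖int(X∖A) = X∖{q, s, t} = {r, p}
Let k=closure and c=complement:
  1. A     = {r}
  2. kA    = {r, p}
  3. cA    = {q, s, t, p}
  4. ckA   = {q, s, t}
  5. kcA   = {q, r, s, t, p}
  6. ckcA  = {}
— saturated at 6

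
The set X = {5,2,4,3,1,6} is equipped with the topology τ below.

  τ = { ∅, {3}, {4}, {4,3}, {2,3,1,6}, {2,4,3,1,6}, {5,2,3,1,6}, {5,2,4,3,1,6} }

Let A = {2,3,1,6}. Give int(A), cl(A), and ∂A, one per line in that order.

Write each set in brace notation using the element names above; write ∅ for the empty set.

interior: largest open inside A is {2,3,1,6} (from ∅, {3}, {2,3,1,6})
cl via duality: int({5,4}) = {4}, so X∖{4} = {5,2,3,1,6}
cl∖int = {5}

int(A) = {2,3,1,6}
cl(A)  = {5,2,3,1,6}
∂A     = {5}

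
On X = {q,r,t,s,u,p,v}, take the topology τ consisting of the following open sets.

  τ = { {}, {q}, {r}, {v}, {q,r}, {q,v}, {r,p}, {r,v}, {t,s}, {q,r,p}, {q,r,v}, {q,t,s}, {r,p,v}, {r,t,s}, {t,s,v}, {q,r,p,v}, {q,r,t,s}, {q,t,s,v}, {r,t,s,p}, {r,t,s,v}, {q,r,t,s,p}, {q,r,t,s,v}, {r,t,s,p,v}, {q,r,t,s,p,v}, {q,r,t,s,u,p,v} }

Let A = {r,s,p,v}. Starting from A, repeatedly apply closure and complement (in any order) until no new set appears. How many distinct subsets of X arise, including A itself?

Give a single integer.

complement {q,t,u}; its interior {q}; cl(A) = X∖{q} = {r,t,s,u,p,v}
With k = closure, c = complement:
  1. A     = {r,s,p,v}
  2. kA    = {r,t,s,u,p,v}
  3. cA    = {q,t,u}
  4. ckA   = {q}
  5. kcA   = {q,t,s,u}
  6. kckA  = {q,u}
  7. ckcA  = {r,p,v}
  8. ckckA = {r,t,s,p,v}
  9. kckcA = {r,u,p,v}
  10. ckckcA = {q,t,s}
k, c of each give nothing new

10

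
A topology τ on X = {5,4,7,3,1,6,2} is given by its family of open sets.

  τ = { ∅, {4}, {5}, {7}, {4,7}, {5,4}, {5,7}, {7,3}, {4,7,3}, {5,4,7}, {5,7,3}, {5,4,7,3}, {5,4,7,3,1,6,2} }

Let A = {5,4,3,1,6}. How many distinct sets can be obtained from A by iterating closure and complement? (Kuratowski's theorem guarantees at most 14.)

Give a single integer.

X∖A={7,2}, int(X∖A)={7}, hence cl(A)={5,4,3,1,6,2}
Orbit (k=closure, c=complement):
  1. A     = {5,4,3,1,6}
  2. kA    = {5,4,3,1,6,2}
  3. cA    = {7,2}
  4. ckA   = {7}
  5. kcA   = {7,3,1,6,2}
  6. ckcA  = {5,4}
  7. kckcA = {5,4,1,6,2}
  8. ckckcA = {7,3}
(closed under both — stop)

8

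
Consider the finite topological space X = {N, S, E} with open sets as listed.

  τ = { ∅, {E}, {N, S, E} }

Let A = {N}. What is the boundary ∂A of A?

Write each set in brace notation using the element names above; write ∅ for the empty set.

{N, S}

opens ⊆ A: ∅; union → int = ∅
complement {S, E}; its interior {E}; cl(A) = X∖{E} = {N, S}
boundary = {N, S} ∖ ∅ = {N, S}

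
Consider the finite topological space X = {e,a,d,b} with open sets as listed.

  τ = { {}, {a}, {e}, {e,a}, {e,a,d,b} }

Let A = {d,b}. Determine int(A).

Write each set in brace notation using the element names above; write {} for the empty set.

{}

opens ⊆ A: {}; union → int = {}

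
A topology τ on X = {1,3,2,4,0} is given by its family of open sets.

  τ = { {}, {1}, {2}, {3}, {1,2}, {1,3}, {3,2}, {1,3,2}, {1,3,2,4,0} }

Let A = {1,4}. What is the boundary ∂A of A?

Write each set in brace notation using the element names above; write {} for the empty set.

opens ⊆ A: {}, {1}; union → int = {1}
complement {3,2,0}; its interior {3,2}; cl(A) = X∖{3,2} = {1,4,0}
boundary = {1,4,0} ∖ {1} = {4,0}

{4,0}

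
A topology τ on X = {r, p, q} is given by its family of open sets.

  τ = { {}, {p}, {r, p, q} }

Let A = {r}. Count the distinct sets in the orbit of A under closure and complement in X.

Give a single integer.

X∖A={p, q}, int(X∖A)={p}, hence cl(A)={r, q}
Orbit (k=closure, c=complement):
  1. A     = {r}
  2. kA    = {r, q}
  3. cA    = {p, q}
  4. ckA   = {p}
  5. kcA   = {r, p, q}
  6. ckcA  = {}
(closed under both — stop)

6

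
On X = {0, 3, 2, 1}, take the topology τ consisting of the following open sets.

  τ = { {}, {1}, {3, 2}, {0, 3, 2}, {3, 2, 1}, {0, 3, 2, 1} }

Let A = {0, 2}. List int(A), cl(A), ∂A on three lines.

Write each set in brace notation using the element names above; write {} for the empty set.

interior: largest open inside A is {} (from {})
cl via duality: int({3, 1}) = {1}, so X∖{1} = {0, 3, 2}
cl∖int = {0, 3, 2}

int(A) = {}
cl(A)  = {0, 3, 2}
∂A     = {0, 3, 2}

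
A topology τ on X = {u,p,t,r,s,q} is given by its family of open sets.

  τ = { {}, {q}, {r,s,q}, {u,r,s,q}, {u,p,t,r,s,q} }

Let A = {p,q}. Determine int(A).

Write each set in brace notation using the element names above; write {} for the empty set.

{q}

open subsets of A: {}, {q}; so int(A) = {q}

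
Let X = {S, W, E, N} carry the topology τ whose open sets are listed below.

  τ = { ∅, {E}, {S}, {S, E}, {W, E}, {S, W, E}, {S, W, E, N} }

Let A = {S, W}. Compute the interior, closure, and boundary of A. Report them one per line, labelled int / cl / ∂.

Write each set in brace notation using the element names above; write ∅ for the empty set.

int(A) = {S}
cl(A)  = {S, W, N}
∂A     = {W, N}

opens ⊆ A: ∅, {S}; union → int = {S}
complement {E, N}; its interior {E}; cl(A) = X∖{E} = {S, W, N}
boundary = {S, W, N} ∖ {S} = {W, N}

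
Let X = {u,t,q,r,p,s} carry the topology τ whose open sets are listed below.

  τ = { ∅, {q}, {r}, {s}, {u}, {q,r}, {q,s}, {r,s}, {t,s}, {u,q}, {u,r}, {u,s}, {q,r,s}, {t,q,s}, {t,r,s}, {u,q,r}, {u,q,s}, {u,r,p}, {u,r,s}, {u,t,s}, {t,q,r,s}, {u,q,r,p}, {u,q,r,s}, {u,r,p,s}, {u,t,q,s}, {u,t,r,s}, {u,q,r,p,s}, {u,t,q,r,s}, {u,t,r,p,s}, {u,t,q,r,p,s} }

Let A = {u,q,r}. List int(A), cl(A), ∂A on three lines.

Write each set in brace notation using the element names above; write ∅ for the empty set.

int(A) = {u,q,r}
cl(A)  = {u,q,r,p}
∂A     = {p}

interior: largest open inside A is {u,q,r} (from ∅, {q}, {u}, {r}, {u,r}, {q,r}, {u,q}, {u,q,r})
cl via duality: int({t,p,s}) = {t,s}, so X∖{t,s} = {u,q,r,p}
cl∖int = {p}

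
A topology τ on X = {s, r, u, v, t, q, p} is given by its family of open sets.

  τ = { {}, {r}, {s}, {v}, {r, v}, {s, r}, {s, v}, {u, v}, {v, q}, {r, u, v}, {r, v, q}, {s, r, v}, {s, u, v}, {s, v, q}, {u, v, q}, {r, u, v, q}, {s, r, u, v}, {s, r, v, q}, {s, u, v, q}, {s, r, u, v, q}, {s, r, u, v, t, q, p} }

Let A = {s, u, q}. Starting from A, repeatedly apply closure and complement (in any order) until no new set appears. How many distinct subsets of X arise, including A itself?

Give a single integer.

closure: X∖int(X∖A) = X∖{r, v} = {s, u, t, q, p}
Let k=closure and c=complement:
  1. A     = {s, u, q}
  2. kA    = {s, u, t, q, p}
  3. cA    = {r, v, t, p}
  4. ckA   = {r, v}
  5. kcA   = {r, u, v, t, q, p}
  6. ckcA  = {s}
  7. kckcA = {s, t, p}
  8. ckckcA = {r, u, v, q}
— saturated at 8

8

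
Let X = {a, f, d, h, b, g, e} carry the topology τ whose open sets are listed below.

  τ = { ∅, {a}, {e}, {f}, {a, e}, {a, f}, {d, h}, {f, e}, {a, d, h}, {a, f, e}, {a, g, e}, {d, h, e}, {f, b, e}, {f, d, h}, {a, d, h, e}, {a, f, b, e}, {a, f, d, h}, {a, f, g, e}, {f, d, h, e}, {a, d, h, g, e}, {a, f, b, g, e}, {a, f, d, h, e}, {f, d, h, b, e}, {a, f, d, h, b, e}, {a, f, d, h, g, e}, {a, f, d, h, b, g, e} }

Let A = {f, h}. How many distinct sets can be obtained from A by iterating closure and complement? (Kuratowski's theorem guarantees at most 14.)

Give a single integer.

10

cl via duality: int({a, d, b, g, e}) = {a, g, e}, so X∖{a, g, e} = {f, d, h, b}
Write k for closure, c for complement:
  1. A     = {f, h}
  2. kA    = {f, d, h, b}
  3. cA    = {a, d, b, g, e}
  4. ckA   = {a, g, e}
  5. kcA   = {a, d, h, b, g, e}
  6. kckA  = {a, b, g, e}
  7. ckcA  = {f}
  8. ckckA = {f, d, h}
  9. kckcA = {f, b}
  10. ckckcA = {a, d, h, g, e}
applying k or c yields no new set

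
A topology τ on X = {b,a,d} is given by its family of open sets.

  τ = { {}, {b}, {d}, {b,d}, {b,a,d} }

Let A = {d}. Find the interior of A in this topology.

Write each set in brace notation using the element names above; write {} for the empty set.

{d}

open subsets of A: {}, {d}; so int(A) = {d}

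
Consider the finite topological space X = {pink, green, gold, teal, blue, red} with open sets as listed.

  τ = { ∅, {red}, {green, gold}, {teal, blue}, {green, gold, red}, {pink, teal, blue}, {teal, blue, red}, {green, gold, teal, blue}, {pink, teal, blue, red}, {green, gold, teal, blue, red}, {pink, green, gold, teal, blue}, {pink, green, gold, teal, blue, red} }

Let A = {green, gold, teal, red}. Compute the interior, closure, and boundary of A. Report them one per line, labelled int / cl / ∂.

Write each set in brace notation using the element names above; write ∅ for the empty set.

interior: largest open inside A is {green, gold, red} (from ∅, {red}, {green, gold}, {green, gold, red})
cl via duality: int({pink, blue}) = ∅, so X∖∅ = {pink, green, gold, teal, blue, red}
cl∖int = {pink, teal, blue}

int(A) = {green, gold, red}
cl(A)  = {pink, green, gold, teal, blue, red}
∂A     = {pink, teal, blue}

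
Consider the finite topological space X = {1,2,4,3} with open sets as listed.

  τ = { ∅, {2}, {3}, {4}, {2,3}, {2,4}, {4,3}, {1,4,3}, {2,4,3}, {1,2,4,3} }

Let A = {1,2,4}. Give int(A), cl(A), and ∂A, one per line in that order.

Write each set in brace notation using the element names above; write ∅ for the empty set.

opens ⊆ A: ∅, {4}, {2}, {2,4}; union → int = {2,4}
complement {3}; its interior {3}; cl(A) = X∖{3} = {1,2,4}
boundary = {1,2,4} ∖ {2,4} = {1}

int(A) = {2,4}
cl(A)  = {1,2,4}
∂A     = {1}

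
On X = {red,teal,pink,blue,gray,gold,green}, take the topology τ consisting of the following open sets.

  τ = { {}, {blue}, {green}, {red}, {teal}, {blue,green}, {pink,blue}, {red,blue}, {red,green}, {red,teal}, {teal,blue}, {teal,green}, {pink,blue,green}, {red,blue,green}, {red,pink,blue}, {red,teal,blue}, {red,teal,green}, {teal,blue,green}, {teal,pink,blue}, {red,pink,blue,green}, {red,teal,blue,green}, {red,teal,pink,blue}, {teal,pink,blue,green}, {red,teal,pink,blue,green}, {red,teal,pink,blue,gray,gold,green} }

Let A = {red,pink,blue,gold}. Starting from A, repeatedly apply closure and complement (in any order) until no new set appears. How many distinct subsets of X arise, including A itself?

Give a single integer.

6

closure: X∖int(X∖A) = X∖{teal,green} = {red,pink,blue,gray,gold}
Let k=closure and c=complement:
  1. A     = {red,pink,blue,gold}
  2. kA    = {red,pink,blue,gray,gold}
  3. cA    = {teal,gray,green}
  4. ckA   = {teal,green}
  5. kcA   = {teal,gray,gold,green}
  6. ckcA  = {red,pink,blue}
— saturated at 6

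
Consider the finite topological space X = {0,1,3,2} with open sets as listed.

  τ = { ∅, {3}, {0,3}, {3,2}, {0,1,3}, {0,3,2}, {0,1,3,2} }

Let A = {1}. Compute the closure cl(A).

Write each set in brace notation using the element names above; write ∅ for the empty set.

X∖A={0,3,2}, int(X∖A)={0,3,2}, hence cl(A)={1}

{1}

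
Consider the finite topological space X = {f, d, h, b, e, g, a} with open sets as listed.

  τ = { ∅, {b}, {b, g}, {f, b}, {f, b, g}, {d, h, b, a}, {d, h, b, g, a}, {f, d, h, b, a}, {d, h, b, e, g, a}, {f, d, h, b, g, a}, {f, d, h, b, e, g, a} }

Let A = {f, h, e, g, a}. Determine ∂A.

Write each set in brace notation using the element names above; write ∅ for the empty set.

{f, d, h, e, g, a}

open subsets of A: ∅; so int(A) = ∅
closure: X∖int(X∖A) = X∖{b} = {f, d, h, e, g, a}
∂A = {f, d, h, e, g, a} minus ∅ = {f, d, h, e, g, a}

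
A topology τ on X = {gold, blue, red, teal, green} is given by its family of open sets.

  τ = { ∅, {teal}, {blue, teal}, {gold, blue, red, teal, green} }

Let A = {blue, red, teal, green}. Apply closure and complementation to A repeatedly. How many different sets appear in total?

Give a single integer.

6

cl via duality: int({gold}) = ∅, so X∖∅ = {gold, blue, red, teal, green}
Write k for closure, c for complement:
  1. A     = {blue, red, teal, green}
  2. kA    = {gold, blue, red, teal, green}
  3. cA    = {gold}
  4. ckA   = ∅
  5. kcA   = {gold, red, green}
  6. ckcA  = {blue, teal}
applying k or c yields no new set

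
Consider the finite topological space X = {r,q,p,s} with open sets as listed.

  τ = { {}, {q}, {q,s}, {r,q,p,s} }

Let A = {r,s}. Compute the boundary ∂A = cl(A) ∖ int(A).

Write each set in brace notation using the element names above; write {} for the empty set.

open subsets of A: {}; so int(A) = {}
closure: X∖int(X∖A) = X∖{q} = {r,p,s}
∂A = {r,p,s} minus {} = {r,p,s}

{r,p,s}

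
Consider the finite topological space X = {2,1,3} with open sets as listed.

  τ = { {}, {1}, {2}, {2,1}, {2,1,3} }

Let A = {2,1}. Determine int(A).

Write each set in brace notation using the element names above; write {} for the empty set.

opens ⊆ A: {}, {2}, {1}, {2,1}; union → int = {2,1}

{2,1}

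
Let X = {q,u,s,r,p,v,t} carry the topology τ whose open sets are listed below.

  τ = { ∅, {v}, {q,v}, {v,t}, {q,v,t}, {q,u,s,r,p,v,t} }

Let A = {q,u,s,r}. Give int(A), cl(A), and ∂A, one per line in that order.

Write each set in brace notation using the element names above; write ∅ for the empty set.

opens ⊆ A: ∅; union → int = ∅
complement {p,v,t}; its interior {v,t}; cl(A) = X∖{v,t} = {q,u,s,r,p}
boundary = {q,u,s,r,p} ∖ ∅ = {q,u,s,r,p}

int(A) = ∅
cl(A)  = {q,u,s,r,p}
∂A     = {q,u,s,r,p}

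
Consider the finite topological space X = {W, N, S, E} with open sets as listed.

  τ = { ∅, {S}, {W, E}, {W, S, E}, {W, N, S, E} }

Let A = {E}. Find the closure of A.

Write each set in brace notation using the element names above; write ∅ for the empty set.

{W, N, E}

closure: X∖int(X∖A) = X∖{S} = {W, N, E}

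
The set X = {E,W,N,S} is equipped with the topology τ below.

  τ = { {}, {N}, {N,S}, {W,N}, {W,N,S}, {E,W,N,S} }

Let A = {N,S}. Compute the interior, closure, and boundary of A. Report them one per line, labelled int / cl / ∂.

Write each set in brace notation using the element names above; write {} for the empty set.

int(A) = {N,S}
cl(A)  = {E,W,N,S}
∂A     = {E,W}

opens ⊆ A: {}, {N}, {N,S}; union → int = {N,S}
complement {E,W}; its interior {}; cl(A) = X∖{} = {E,W,N,S}
boundary = {E,W,N,S} ∖ {N,S} = {E,W}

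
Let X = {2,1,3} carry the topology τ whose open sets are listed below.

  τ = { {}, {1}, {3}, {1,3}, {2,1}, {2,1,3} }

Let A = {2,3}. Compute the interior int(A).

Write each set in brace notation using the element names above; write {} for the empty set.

{3}

U open, U⊆A: {}, {3}. int(A) = ⋃ = {3}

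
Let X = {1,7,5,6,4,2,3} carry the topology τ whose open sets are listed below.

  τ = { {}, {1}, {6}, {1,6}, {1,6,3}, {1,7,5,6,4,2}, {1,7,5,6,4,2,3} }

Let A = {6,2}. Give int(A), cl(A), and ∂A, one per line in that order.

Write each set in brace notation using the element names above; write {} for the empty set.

interior: largest open inside A is {6} (from {}, {6})
cl via duality: int({1,7,5,4,3}) = {1}, so X∖{1} = {7,5,6,4,2,3}
cl∖int = {7,5,4,2,3}

int(A) = {6}
cl(A)  = {7,5,6,4,2,3}
∂A     = {7,5,4,2,3}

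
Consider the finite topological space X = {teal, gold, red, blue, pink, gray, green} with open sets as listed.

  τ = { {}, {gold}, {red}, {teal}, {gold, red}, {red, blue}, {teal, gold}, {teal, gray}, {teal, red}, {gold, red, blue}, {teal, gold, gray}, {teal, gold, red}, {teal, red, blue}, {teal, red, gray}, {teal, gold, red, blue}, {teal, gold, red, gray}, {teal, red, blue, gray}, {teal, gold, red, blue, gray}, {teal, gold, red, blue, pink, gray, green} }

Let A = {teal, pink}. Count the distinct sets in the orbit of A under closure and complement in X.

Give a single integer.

complement {gold, red, blue, gray, green}; its interior {gold, red, blue}; cl(A) = X∖{gold, red, blue} = {teal, pink, gray, green}
With k = closure, c = complement:
  1. A     = {teal, pink}
  2. kA    = {teal, pink, gray, green}
  3. cA    = {gold, red, blue, gray, green}
  4. ckA   = {gold, red, blue}
  5. kcA   = {gold, red, blue, pink, gray, green}
  6. kckA  = {gold, red, blue, pink, green}
  7. ckcA  = {teal}
  8. ckckA = {teal, gray}
k, c of each give nothing new

8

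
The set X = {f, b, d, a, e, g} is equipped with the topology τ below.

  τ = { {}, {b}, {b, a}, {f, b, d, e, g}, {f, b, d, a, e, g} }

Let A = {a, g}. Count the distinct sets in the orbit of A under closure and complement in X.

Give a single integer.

6

X∖A={f, b, d, e}, int(X∖A)={b}, hence cl(A)={f, d, a, e, g}
Orbit (k=closure, c=complement):
  1. A     = {a, g}
  2. kA    = {f, d, a, e, g}
  3. cA    = {f, b, d, e}
  4. ckA   = {b}
  5. kcA   = {f, b, d, a, e, g}
  6. ckcA  = {}
(closed under both — stop)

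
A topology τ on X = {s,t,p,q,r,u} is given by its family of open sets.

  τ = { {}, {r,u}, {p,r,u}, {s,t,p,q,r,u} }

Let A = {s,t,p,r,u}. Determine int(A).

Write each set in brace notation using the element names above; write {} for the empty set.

{p,r,u}

opens ⊆ A: {}, {r,u}, {p,r,u}; union → int = {p,r,u}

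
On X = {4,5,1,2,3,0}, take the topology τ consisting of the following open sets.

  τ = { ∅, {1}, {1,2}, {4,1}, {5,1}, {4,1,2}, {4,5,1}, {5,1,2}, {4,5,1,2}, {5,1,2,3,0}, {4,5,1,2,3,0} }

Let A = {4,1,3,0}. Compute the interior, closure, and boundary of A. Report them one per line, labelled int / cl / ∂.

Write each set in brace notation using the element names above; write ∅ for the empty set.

U open, U⊆A: ∅, {1}, {4,1}. int(A) = ⋃ = {4,1}
X∖A={5,2}, int(X∖A)=∅, hence cl(A)={4,5,1,2,3,0}
∂A: remove int from cl → {5,2,3,0}

int(A) = {4,1}
cl(A)  = {4,5,1,2,3,0}
∂A     = {5,2,3,0}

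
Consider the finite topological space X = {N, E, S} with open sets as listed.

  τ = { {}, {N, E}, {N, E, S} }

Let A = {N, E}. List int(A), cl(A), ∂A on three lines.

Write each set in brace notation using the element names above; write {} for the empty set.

int(A) = {N, E}
cl(A)  = {N, E, S}
∂A     = {S}

open subsets of A: {}, {N, E}; so int(A) = {N, E}
closure: X∖int(X∖A) = X∖{} = {N, E, S}
∂A = {N, E, S} minus {N, E} = {S}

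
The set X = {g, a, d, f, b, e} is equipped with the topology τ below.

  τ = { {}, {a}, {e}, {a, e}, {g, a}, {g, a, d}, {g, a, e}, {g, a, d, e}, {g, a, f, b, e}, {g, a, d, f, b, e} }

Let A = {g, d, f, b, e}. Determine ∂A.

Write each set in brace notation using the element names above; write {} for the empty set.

opens ⊆ A: {}, {e}; union → int = {e}
complement {a}; its interior {a}; cl(A) = X∖{a} = {g, d, f, b, e}
boundary = {g, d, f, b, e} ∖ {e} = {g, d, f, b}

{g, d, f, b}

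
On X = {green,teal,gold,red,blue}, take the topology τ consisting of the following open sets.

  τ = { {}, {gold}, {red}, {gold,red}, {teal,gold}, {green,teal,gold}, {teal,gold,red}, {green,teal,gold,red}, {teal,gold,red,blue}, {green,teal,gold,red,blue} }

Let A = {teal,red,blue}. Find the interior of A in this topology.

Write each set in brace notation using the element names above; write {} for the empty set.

opens ⊆ A: {}, {red}; union → int = {red}

{red}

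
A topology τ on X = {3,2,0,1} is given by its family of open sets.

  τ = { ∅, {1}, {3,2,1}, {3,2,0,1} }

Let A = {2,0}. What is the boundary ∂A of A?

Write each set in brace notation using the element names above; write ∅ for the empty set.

{3,2,0}

opens ⊆ A: ∅; union → int = ∅
complement {3,1}; its interior {1}; cl(A) = X∖{1} = {3,2,0}
boundary = {3,2,0} ∖ ∅ = {3,2,0}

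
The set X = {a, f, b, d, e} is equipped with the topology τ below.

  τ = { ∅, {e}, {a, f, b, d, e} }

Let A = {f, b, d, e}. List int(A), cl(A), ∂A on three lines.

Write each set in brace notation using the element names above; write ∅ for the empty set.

int(A) = {e}
cl(A)  = {a, f, b, d, e}
∂A     = {a, f, b, d}

opens ⊆ A: ∅, {e}; union → int = {e}
complement {a}; its interior ∅; cl(A) = X∖∅ = {a, f, b, d, e}
boundary = {a, f, b, d, e} ∖ {e} = {a, f, b, d}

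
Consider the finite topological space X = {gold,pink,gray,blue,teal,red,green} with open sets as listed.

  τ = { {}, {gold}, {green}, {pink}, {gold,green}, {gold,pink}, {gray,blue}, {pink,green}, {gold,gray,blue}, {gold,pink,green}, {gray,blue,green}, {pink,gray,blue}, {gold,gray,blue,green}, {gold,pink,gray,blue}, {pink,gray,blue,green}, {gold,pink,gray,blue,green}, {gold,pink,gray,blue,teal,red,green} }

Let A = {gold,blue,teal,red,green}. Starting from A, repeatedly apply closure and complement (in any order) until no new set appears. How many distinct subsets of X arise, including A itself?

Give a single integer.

10

X∖A={pink,gray}, int(X∖A)={pink}, hence cl(A)={gold,gray,blue,teal,red,green}
Orbit (k=closure, c=complement):
  1. A     = {gold,blue,teal,red,green}
  2. kA    = {gold,gray,blue,teal,red,green}
  3. cA    = {pink,gray}
  4. ckA   = {pink}
  5. kcA   = {pink,gray,blue,teal,red}
  6. kckA  = {pink,teal,red}
  7. ckcA  = {gold,green}
  8. ckckA = {gold,gray,blue,green}
  9. kckcA = {gold,teal,red,green}
  10. ckckcA = {pink,gray,blue}
(closed under both — stop)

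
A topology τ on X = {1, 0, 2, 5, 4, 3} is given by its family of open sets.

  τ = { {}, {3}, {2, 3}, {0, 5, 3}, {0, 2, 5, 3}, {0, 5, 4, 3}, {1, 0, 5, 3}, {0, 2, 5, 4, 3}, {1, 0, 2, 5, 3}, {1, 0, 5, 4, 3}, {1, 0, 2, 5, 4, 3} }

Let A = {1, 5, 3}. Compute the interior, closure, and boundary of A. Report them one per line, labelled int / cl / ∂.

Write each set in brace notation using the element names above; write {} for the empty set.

opens ⊆ A: {}, {3}; union → int = {3}
complement {0, 2, 4}; its interior {}; cl(A) = X∖{} = {1, 0, 2, 5, 4, 3}
boundary = {1, 0, 2, 5, 4, 3} ∖ {3} = {1, 0, 2, 5, 4}

int(A) = {3}
cl(A)  = {1, 0, 2, 5, 4, 3}
∂A     = {1, 0, 2, 5, 4}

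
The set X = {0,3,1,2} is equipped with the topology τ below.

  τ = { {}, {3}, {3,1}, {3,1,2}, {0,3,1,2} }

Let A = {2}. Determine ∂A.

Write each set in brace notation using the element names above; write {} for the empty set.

interior: largest open inside A is {} (from {})
cl via duality: int({0,3,1}) = {3,1}, so X∖{3,1} = {0,2}
cl∖int = {0,2}

{0,2}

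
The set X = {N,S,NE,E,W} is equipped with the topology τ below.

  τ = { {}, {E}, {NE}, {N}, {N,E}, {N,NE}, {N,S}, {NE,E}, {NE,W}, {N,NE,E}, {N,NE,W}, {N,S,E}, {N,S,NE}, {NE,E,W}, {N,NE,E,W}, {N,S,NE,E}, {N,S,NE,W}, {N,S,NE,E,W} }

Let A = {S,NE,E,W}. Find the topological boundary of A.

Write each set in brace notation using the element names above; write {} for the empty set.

open subsets of A: {}, {E}, {NE}, {NE,W}, {NE,E}, {NE,E,W}; so int(A) = {NE,E,W}
closure: X∖int(X∖A) = X∖{N} = {S,NE,E,W}
∂A = {S,NE,E,W} minus {NE,E,W} = {S}

{S}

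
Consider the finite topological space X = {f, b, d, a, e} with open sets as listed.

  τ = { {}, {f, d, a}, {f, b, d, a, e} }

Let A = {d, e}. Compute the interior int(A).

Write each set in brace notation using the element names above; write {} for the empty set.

open subsets of A: {}; so int(A) = {}

{}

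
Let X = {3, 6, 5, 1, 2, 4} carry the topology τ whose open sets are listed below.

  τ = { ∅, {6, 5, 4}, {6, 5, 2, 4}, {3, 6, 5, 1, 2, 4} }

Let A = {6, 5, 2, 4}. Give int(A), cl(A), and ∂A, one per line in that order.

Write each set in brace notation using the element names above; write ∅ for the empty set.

interior: largest open inside A is {6, 5, 2, 4} (from ∅, {6, 5, 4}, {6, 5, 2, 4})
cl via duality: int({3, 1}) = ∅, so X∖∅ = {3, 6, 5, 1, 2, 4}
cl∖int = {3, 1}

int(A) = {6, 5, 2, 4}
cl(A)  = {3, 6, 5, 1, 2, 4}
∂A     = {3, 1}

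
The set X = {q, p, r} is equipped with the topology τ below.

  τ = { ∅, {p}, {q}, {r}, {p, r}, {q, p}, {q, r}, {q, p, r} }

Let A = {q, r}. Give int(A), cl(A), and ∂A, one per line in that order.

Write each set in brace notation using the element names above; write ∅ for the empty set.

opens ⊆ A: ∅, {q}, {r}, {q, r}; union → int = {q, r}
complement {p}; its interior {p}; cl(A) = X∖{p} = {q, r}
boundary = {q, r} ∖ {q, r} = ∅

int(A) = {q, r}
cl(A)  = {q, r}
∂A     = ∅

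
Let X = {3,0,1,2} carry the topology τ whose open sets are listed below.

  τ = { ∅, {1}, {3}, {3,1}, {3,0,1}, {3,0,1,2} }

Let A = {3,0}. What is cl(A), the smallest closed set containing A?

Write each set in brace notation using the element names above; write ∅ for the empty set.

X∖A={1,2}, int(X∖A)={1}, hence cl(A)={3,0,2}

{3,0,2}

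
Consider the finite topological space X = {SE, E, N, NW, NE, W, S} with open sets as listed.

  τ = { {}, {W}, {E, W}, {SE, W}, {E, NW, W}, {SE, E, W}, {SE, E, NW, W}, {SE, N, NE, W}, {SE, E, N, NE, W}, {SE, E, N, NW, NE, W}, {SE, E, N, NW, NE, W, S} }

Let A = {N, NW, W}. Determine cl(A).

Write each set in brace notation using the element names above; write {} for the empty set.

{SE, E, N, NW, NE, W, S}

cl via duality: int({SE, E, NE, S}) = {}, so X∖{} = {SE, E, N, NW, NE, W, S}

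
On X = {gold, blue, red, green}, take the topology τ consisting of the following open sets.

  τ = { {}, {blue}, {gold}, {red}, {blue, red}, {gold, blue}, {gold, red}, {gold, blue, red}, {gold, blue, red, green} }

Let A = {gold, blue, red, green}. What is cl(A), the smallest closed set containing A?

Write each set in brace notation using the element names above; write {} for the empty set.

{gold, blue, red, green}

X∖A={}, int(X∖A)={}, hence cl(A)={gold, blue, red, green}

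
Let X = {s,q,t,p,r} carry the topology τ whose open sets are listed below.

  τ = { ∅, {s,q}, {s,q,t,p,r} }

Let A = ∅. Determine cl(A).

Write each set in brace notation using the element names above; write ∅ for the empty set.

closure: X∖int(X∖A) = X∖{s,q,t,p,r} = ∅

∅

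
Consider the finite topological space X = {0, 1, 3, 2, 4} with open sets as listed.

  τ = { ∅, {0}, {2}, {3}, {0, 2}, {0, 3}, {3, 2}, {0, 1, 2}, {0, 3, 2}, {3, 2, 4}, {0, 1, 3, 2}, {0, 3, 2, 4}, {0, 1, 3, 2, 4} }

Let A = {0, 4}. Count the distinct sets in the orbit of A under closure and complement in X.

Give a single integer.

8

X∖A={1, 3, 2}, int(X∖A)={3, 2}, hence cl(A)={0, 1, 4}
Orbit (k=closure, c=complement):
  1. A     = {0, 4}
  2. kA    = {0, 1, 4}
  3. cA    = {1, 3, 2}
  4. ckA   = {3, 2}
  5. kcA   = {1, 3, 2, 4}
  6. ckcA  = {0}
  7. kckcA = {0, 1}
  8. ckckcA = {3, 2, 4}
(closed under both — stop)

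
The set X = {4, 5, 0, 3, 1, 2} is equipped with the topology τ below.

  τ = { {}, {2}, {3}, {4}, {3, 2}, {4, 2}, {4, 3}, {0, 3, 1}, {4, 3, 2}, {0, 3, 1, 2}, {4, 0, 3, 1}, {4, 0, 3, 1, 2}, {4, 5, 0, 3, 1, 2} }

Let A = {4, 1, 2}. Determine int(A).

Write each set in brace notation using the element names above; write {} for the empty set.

open subsets of A: {}, {4}, {2}, {4, 2}; so int(A) = {4, 2}

{4, 2}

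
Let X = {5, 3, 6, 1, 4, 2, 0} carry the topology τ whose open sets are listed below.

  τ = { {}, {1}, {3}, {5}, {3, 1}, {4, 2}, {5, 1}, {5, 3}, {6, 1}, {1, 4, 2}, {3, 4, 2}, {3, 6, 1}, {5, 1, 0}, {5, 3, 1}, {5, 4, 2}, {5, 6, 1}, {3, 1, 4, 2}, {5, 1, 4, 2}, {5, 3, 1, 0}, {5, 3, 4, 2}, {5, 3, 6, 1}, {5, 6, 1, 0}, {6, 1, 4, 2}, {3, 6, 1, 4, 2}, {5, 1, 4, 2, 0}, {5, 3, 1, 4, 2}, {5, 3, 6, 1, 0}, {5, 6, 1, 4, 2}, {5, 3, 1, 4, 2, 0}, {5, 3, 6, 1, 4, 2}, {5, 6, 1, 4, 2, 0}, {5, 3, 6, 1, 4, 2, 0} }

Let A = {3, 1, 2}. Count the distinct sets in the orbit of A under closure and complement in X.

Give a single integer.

X∖A={5, 6, 4, 0}, int(X∖A)={5}, hence cl(A)={3, 6, 1, 4, 2, 0}
Orbit (k=closure, c=complement):
  1. A     = {3, 1, 2}
  2. kA    = {3, 6, 1, 4, 2, 0}
  3. cA    = {5, 6, 4, 0}
  4. ckA   = {5}
  5. kcA   = {5, 6, 4, 2, 0}
  6. kckA  = {5, 0}
  7. ckcA  = {3, 1}
  8. ckckA = {3, 6, 1, 4, 2}
  9. kckcA = {3, 6, 1, 0}
  10. ckckcA = {5, 4, 2}
  11. kckckcA = {5, 4, 2, 0}
  12. ckckckcA = {3, 6, 1}
(closed under both — stop)

12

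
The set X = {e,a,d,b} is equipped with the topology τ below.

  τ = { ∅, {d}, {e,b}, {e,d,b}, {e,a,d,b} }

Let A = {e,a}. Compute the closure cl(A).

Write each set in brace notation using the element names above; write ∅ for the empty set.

complement {d,b}; its interior {d}; cl(A) = X∖{d} = {e,a,b}

{e,a,b}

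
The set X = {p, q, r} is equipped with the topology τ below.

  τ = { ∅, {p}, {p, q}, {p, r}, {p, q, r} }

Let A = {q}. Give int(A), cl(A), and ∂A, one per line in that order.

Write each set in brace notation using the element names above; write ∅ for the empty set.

int(A) = ∅
cl(A)  = {q}
∂A     = {q}

U open, U⊆A: ∅. int(A) = ⋃ = ∅
X∖A={p, r}, int(X∖A)={p, r}, hence cl(A)={q}
∂A: remove int from cl → {q}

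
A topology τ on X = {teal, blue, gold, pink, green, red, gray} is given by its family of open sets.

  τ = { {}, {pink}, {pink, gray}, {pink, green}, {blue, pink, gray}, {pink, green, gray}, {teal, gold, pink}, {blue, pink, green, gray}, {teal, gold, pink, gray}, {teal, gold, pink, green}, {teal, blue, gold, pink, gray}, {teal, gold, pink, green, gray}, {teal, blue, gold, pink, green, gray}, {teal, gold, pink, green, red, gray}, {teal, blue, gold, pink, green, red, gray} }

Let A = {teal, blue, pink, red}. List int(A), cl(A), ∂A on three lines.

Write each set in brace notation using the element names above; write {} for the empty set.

int(A) = {pink}
cl(A)  = {teal, blue, gold, pink, green, red, gray}
∂A     = {teal, blue, gold, green, red, gray}

open subsets of A: {}, {pink}; so int(A) = {pink}
closure: X∖int(X∖A) = X∖{} = {teal, blue, gold, pink, green, red, gray}
∂A = {teal, blue, gold, pink, green, red, gray} minus {pink} = {teal, blue, gold, green, red, gray}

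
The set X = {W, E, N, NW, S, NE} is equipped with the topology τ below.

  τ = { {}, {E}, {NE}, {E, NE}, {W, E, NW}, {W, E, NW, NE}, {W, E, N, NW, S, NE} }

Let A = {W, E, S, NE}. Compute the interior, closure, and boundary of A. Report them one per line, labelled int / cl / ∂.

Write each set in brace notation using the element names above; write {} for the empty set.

int(A) = {E, NE}
cl(A)  = {W, E, N, NW, S, NE}
∂A     = {W, N, NW, S}

U open, U⊆A: {}, {E}, {NE}, {E, NE}. int(A) = ⋃ = {E, NE}
X∖A={N, NW}, int(X∖A)={}, hence cl(A)={W, E, N, NW, S, NE}
∂A: remove int from cl → {W, N, NW, S}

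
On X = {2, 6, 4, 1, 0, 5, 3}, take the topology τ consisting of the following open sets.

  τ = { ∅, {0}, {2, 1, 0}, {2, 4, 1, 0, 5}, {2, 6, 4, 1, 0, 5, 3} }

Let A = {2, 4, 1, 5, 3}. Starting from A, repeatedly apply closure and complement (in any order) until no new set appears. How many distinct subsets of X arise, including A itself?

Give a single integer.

6

closure: X∖int(X∖A) = X∖{0} = {2, 6, 4, 1, 5, 3}
Let k=closure and c=complement:
  1. A     = {2, 4, 1, 5, 3}
  2. kA    = {2, 6, 4, 1, 5, 3}
  3. cA    = {6, 0}
  4. ckA   = {0}
  5. kcA   = {2, 6, 4, 1, 0, 5, 3}
  6. ckcA  = ∅
— saturated at 6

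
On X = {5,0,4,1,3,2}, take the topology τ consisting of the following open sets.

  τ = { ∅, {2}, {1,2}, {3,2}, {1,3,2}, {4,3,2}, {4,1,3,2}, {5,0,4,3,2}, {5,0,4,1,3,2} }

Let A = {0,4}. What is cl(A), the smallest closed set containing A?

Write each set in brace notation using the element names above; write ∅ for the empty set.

{5,0,4}

complement {5,1,3,2}; its interior {1,3,2}; cl(A) = X∖{1,3,2} = {5,0,4}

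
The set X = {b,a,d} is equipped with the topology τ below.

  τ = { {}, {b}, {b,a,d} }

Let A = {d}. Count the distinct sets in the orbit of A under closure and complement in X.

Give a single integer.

cl via duality: int({b,a}) = {b}, so X∖{b} = {a,d}
Write k for closure, c for complement:
  1. A     = {d}
  2. kA    = {a,d}
  3. cA    = {b,a}
  4. ckA   = {b}
  5. kcA   = {b,a,d}
  6. ckcA  = {}
applying k or c yields no new set

6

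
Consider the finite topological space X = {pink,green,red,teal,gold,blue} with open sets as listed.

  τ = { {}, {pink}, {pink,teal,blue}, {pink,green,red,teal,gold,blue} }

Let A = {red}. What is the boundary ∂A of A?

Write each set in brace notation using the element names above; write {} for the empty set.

{green,red,gold}

opens ⊆ A: {}; union → int = {}
complement {pink,green,teal,gold,blue}; its interior {pink,teal,blue}; cl(A) = X∖{pink,teal,blue} = {green,red,gold}
boundary = {green,red,gold} ∖ {} = {green,red,gold}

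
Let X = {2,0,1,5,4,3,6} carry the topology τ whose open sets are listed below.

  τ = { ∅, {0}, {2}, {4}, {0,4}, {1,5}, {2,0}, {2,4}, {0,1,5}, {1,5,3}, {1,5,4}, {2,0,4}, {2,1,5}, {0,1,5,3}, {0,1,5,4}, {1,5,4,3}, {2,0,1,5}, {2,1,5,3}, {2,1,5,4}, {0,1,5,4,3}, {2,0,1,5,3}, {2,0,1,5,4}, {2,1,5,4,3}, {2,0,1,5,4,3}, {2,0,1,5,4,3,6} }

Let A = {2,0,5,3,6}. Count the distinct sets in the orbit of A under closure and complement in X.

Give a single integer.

complement {1,4}; its interior {4}; cl(A) = X∖{4} = {2,0,1,5,3,6}
With k = closure, c = complement:
  1. A     = {2,0,5,3,6}
  2. kA    = {2,0,1,5,3,6}
  3. cA    = {1,4}
  4. ckA   = {4}
  5. kcA   = {1,5,4,3,6}
  6. kckA  = {4,6}
  7. ckcA  = {2,0}
  8. ckckA = {2,0,1,5,3}
  9. kckcA = {2,0,6}
  10. ckckcA = {1,5,4,3}
k, c of each give nothing new

10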